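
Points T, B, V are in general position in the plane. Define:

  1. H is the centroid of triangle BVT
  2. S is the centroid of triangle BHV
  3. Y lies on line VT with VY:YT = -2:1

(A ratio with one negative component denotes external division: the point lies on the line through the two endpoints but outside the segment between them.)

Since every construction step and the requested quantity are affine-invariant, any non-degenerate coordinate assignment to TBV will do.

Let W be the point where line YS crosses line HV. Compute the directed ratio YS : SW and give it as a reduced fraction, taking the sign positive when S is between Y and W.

YS:SW = -7

Work in coordinates with T = (0, 0), B = (1, 0), V = (0, 1).
1. H is the centroid of triangle BVT ⇒ H = (1/3, 1/3)
2. S is the centroid of triangle BHV ⇒ S = (4/9, 4/9)
3. Y lies on line VT with VY:YT = -2:1 ⇒ Y = (0, -1)
line YS meets HV at W = (8/21, 5/21)
S = Y + t·(W−Y) with t = 7/6, so YS:SW = 7/6:-1/6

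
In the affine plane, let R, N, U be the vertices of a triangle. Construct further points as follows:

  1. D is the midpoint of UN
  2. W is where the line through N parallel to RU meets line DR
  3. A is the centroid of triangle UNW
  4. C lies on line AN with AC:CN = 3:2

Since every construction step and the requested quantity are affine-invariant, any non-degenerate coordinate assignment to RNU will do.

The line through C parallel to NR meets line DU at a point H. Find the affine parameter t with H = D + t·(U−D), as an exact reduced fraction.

Work in coordinates with R = (0, 0), N = (1, 0), U = (0, 1).
1. D is the midpoint of UN ⇒ D = (1/2, 1/2)
2. W is where the line through N parallel to RU meets line DR ⇒ W = (1, 1)
3. A is the centroid of triangle UNW ⇒ A = (2/3, 2/3)
4. C lies on line AN with AC:CN = 3:2 ⇒ C = (13/15, 4/15)
through C parallel to NR: direction (-1, 0); meets DU at H = (11/15, 4/15)
H = D + t·(U−D) with t = -7/15

t = -7/15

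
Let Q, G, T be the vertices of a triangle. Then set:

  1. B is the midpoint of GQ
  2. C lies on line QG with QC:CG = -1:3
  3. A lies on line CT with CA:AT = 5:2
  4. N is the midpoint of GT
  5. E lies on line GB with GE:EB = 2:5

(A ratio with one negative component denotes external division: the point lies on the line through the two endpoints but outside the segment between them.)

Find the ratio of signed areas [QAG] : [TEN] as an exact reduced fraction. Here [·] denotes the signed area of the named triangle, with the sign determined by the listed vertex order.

Choose coordinates Q = (0, 0), G = (1, 0), T = (0, 1).
1. B is the midpoint of GQ ⇒ B = (1/2, 0)
2. C lies on line QG with QC:CG = -1:3 ⇒ C = (-1/2, 0)
3. A lies on line CT with CA:AT = 5:2 ⇒ A = (-1/7, 5/7)
4. N is the midpoint of GT ⇒ N = (1/2, 1/2)
5. E lies on line GB with GE:EB = 2:5 ⇒ E = (6/7, 0)
2·[QAG] = -5/7, 2·[TEN] = 1/14
[QAG]:[TEN] = -5/7:1/14 = -10

[QAG]:[TEN] = -10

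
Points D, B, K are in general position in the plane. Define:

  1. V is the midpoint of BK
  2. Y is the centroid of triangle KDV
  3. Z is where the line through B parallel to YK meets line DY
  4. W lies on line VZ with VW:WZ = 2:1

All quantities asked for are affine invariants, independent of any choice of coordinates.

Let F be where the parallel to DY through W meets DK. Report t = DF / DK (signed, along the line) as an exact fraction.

t = -1/3

Assign D = (0, 0), B = (1, 0), K = (0, 1) — the answer is frame-independent, so this choice is without loss of generality.
1. V is the midpoint of BK ⇒ V = (1/2, 1/2)
2. Y is the centroid of triangle KDV ⇒ Y = (1/6, 1/2)
3. Z is where the line through B parallel to YK meets line DY ⇒ Z = (1/2, 3/2)
4. W lies on line VZ with VW:WZ = 2:1 ⇒ W = (1/2, 7/6)
through W parallel to DY: direction (1/6, 1/2); meets DK at F = (0, -1/3)
F = D + t·(K−D) with t = -1/3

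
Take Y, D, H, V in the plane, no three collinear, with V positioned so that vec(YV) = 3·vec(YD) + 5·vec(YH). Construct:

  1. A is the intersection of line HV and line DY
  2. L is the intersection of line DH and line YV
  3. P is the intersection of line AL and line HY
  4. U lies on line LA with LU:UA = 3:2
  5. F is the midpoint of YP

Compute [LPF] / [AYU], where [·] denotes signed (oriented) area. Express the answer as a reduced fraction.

[LPF]:[AYU] = 5/12

Work in coordinates with Y = (0, 0), D = (1, 0), H = (0, 1), V = (3, 5).
1. A is the intersection of line HV and line DY ⇒ A = (-3/4, 0)
2. L is the intersection of line DH and line YV ⇒ L = (3/8, 5/8)
3. P is the intersection of line AL and line HY ⇒ P = (0, 5/12)
4. U lies on line LA with LU:UA = 3:2 ⇒ U = (-3/10, 1/4)
5. F is the midpoint of YP ⇒ F = (0, 5/24)
2·[LPF] = 5/64, 2·[AYU] = 3/16
[LPF]:[AYU] = 5/64:3/16 = 5/12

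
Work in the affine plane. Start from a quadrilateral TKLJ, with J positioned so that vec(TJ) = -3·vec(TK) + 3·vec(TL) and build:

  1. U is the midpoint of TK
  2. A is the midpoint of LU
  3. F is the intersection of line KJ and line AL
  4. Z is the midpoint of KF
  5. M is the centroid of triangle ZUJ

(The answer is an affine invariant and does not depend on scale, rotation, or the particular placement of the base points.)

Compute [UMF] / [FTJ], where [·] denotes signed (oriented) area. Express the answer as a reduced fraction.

Choose coordinates T = (0, 0), K = (1, 0), L = (0, 1), J = (-3, 3).
1. U is the midpoint of TK ⇒ U = (1/2, 0)
2. A is the midpoint of LU ⇒ A = (1/4, 1/2)
3. F is the intersection of line KJ and line AL ⇒ F = (1/5, 3/5)
4. Z is the midpoint of KF ⇒ Z = (3/5, 3/10)
5. M is the centroid of triangle ZUJ ⇒ M = (-19/30, 11/10)
2·[UMF] = -7/20, 2·[FTJ] = -12/5
[UMF]:[FTJ] = -7/20:-12/5 = 7/48

[UMF]:[FTJ] = 7/48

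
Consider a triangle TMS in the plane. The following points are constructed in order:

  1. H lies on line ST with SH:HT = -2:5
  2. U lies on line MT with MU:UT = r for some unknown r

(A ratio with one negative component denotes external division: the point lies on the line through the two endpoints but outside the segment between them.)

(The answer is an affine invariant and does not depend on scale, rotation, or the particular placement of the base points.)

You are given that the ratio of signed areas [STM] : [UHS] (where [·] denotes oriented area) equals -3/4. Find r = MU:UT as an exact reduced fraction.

r = -3/2

Set T = (0, 0), M = (1, 0), S = (0, 1); any affine frame gives the same invariant.
1. H lies on line ST with SH:HT = -2:5 ⇒ H = (0, 5/3)
2. With MU:UT = r, write λ = r/(r+1) so U = M + λ·(T−M); U is affine-linear in λ
Every point depending on U is an affine combination of U and λ-independent points, so each such coordinate is linear in λ; the λ² term in each signed area is a multiple of (T−M)×(T−M) = 0, so 2·[STM] and 2·[UHS] are each linear in λ. Evaluating at λ=0 and λ=1:
  2·[STM] = 1,   2·[UHS] = -2/3·λ + 2/3
So [STM]:[UHS] = (1) / (-2/3·λ + 2/3). Setting this equal to -3/4:
  1 = -3/4·(-2/3·λ + 2/3)  ⇒  λ = 3
Then r = λ/(1−λ) = (3)/(-2) = -3/2. Check: with r = -3/2, U = (-2, 0) and [STM]:[UHS] = -3/4 as required.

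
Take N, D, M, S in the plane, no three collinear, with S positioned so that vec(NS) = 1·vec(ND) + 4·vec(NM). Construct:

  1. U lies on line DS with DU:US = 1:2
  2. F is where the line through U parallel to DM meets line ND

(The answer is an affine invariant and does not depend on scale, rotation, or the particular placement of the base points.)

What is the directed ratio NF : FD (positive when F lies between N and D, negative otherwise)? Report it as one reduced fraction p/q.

NF:FD = -7/4

Choose coordinates N = (0, 0), D = (1, 0), M = (0, 1), S = (1, 4).
1. U lies on line DS with DU:US = 1:2 ⇒ U = (1, 4/3)
2. F is where the line through U parallel to DM meets line ND ⇒ F = (7/3, 0)
F = N + t·(D−N) with t = 7/3, so NF:FD = t:(1−t) = 7/3:-4/3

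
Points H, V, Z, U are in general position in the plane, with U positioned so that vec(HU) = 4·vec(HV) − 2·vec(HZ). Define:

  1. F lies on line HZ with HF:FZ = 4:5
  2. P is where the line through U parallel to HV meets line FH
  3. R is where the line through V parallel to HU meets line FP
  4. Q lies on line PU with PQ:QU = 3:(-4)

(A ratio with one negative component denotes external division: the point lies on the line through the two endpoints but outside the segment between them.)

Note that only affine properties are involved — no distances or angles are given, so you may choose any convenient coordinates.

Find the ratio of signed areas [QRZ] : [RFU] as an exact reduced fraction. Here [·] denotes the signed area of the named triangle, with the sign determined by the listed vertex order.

[QRZ]:[RFU] = 27

Set H = (0, 0), V = (1, 0), Z = (0, 1), U = (4, -2); any affine frame gives the same invariant.
1. F lies on line HZ with HF:FZ = 4:5 ⇒ F = (0, 4/9)
2. P is where the line through U parallel to HV meets line FH ⇒ P = (0, -2)
3. R is where the line through V parallel to HU meets line FP ⇒ R = (0, 1/2)
4. Q lies on line PU with PQ:QU = 3:(-4) ⇒ Q = (-12, -2)
2·[QRZ] = 6, 2·[RFU] = 2/9
[QRZ]:[RFU] = 6:2/9 = 27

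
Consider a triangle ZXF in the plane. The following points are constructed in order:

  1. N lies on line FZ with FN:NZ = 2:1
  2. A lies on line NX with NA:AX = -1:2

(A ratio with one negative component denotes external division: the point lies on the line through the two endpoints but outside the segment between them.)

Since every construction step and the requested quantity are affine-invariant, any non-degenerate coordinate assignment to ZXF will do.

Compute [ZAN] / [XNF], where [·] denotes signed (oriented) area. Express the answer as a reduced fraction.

Choose coordinates Z = (0, 0), X = (1, 0), F = (0, 1).
1. N lies on line FZ with FN:NZ = 2:1 ⇒ N = (0, 1/3)
2. A lies on line NX with NA:AX = -1:2 ⇒ A = (-1, 2/3)
2·[ZAN] = -1/3, 2·[XNF] = -2/3
[ZAN]:[XNF] = -1/3:-2/3 = 1/2

[ZAN]:[XNF] = 1/2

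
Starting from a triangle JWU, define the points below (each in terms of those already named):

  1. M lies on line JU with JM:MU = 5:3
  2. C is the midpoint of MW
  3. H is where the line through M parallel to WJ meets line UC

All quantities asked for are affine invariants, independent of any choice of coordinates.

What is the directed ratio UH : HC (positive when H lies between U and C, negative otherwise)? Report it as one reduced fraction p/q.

Work in coordinates with J = (0, 0), W = (1, 0), U = (0, 1).
1. M lies on line JU with JM:MU = 5:3 ⇒ M = (0, 5/8)
2. C is the midpoint of MW ⇒ C = (1/2, 5/16)
3. H is where the line through M parallel to WJ meets line UC ⇒ H = (3/11, 5/8)
H = U + t·(C−U) with t = 6/11, so UH:HC = t:(1−t) = 6/11:5/11

UH:HC = 6/5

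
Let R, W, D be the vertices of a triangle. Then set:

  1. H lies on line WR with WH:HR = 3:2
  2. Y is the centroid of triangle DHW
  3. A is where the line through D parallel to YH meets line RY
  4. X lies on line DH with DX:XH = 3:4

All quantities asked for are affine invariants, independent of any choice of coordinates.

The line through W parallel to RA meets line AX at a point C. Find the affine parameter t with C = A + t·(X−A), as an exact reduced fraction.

t = -35/22

Assign R = (0, 0), W = (1, 0), D = (0, 1) — the answer is frame-independent, so this choice is without loss of generality.
1. H lies on line WR with WH:HR = 3:2 ⇒ H = (2/5, 0)
2. Y is the centroid of triangle DHW ⇒ Y = (7/15, 1/3)
3. A is where the line through D parallel to YH meets line RY ⇒ A = (-7/30, -1/6)
4. X lies on line DH with DX:XH = 3:4 ⇒ X = (6/35, 4/7)
through W parallel to RA: direction (-7/30, -1/6); meets AX at C = (-193/220, -59/44)
C = A + t·(X−A) with t = -35/22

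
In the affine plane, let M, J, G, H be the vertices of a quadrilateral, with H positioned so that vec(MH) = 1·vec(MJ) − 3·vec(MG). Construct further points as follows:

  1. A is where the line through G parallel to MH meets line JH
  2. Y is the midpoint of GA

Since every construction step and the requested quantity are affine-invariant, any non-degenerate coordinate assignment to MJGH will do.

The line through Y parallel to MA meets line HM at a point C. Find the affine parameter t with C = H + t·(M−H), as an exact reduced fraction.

Set M = (0, 0), J = (1, 0), G = (0, 1), H = (1, -3); any affine frame gives the same invariant.
1. A is where the line through G parallel to MH meets line JH ⇒ A = (1, -2)
2. Y is the midpoint of GA ⇒ Y = (1/2, -1/2)
through Y parallel to MA: direction (1, -2); meets HM at C = (-1/2, 3/2)
C = H + t·(M−H) with t = 3/2

t = 3/2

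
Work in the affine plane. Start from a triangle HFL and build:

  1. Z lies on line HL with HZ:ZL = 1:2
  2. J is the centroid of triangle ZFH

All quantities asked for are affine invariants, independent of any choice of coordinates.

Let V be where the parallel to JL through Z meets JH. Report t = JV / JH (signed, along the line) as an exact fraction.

t = 2/3

Work in coordinates with H = (0, 0), F = (1, 0), L = (0, 1).
1. Z lies on line HL with HZ:ZL = 1:2 ⇒ Z = (0, 1/3)
2. J is the centroid of triangle ZFH ⇒ J = (1/3, 1/9)
through Z parallel to JL: direction (-1/3, 8/9); meets JH at V = (1/9, 1/27)
V = J + t·(H−J) with t = 2/3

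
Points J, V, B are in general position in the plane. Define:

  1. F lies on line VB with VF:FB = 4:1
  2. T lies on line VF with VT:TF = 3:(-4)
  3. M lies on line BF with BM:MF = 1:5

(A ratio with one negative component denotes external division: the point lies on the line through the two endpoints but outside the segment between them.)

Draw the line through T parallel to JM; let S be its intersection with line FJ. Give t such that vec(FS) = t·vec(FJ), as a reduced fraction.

t = -96/5

Choose coordinates J = (0, 0), V = (1, 0), B = (0, 1).
1. F lies on line VB with VF:FB = 4:1 ⇒ F = (1/5, 4/5)
2. T lies on line VF with VT:TF = 3:(-4) ⇒ T = (17/5, -12/5)
3. M lies on line BF with BM:MF = 1:5 ⇒ M = (1/30, 29/30)
through T parallel to JM: direction (1/30, 29/30); meets FJ at S = (101/25, 404/25)
S = F + t·(J−F) with t = -96/5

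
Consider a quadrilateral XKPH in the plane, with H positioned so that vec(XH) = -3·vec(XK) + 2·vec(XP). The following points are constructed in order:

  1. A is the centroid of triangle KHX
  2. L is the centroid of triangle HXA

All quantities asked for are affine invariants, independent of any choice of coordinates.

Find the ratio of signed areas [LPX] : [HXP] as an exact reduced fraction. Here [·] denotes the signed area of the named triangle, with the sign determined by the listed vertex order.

[LPX]:[HXP] = -11/27

Work in coordinates with X = (0, 0), K = (1, 0), P = (0, 1), H = (-3, 2).
1. A is the centroid of triangle KHX ⇒ A = (-2/3, 2/3)
2. L is the centroid of triangle HXA ⇒ L = (-11/9, 8/9)
2·[LPX] = -11/9, 2·[HXP] = 3
[LPX]:[HXP] = -11/9:3 = -11/27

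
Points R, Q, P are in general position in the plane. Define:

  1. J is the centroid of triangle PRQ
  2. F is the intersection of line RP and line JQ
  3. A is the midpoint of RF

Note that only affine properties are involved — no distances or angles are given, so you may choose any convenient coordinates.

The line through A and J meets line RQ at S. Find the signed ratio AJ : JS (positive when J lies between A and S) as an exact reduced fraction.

Work in coordinates with R = (0, 0), Q = (1, 0), P = (0, 1).
1. J is the centroid of triangle PRQ ⇒ J = (1/3, 1/3)
2. F is the intersection of line RP and line JQ ⇒ F = (0, 1/2)
3. A is the midpoint of RF ⇒ A = (0, 1/4)
line AJ meets RQ at S = (-1, 0)
J = A + t·(S−A) with t = -1/3, so AJ:JS = -1/3:4/3

AJ:JS = -1/4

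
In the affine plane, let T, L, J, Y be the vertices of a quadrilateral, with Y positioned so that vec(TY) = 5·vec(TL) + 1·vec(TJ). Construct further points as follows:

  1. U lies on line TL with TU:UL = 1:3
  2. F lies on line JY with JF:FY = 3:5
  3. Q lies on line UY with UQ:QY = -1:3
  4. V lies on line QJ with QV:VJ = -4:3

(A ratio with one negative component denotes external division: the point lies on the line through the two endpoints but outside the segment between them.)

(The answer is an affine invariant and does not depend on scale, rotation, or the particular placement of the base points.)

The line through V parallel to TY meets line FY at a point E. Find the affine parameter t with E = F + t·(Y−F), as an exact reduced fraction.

t = -144/25

Choose coordinates T = (0, 0), L = (1, 0), J = (0, 1), Y = (5, 1).
1. U lies on line TL with TU:UL = 1:3 ⇒ U = (1/4, 0)
2. F lies on line JY with JF:FY = 3:5 ⇒ F = (15/8, 1)
3. Q lies on line UY with UQ:QY = -1:3 ⇒ Q = (-17/8, -1/2)
4. V lies on line QJ with QV:VJ = -4:3 ⇒ V = (51/8, 11/2)
through V parallel to TY: direction (5, 1); meets FY at E = (-129/8, 1)
E = F + t·(Y−F) with t = -144/25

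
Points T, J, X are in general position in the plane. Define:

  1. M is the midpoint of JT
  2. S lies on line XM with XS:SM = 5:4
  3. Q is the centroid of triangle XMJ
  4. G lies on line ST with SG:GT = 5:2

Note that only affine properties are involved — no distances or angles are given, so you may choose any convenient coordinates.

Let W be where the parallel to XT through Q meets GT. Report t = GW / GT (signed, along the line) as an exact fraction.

t = -53/10

Work in coordinates with T = (0, 0), J = (1, 0), X = (0, 1).
1. M is the midpoint of JT ⇒ M = (1/2, 0)
2. S lies on line XM with XS:SM = 5:4 ⇒ S = (5/18, 4/9)
3. Q is the centroid of triangle XMJ ⇒ Q = (1/2, 1/3)
4. G lies on line ST with SG:GT = 5:2 ⇒ G = (5/63, 8/63)
through Q parallel to XT: direction (0, -1); meets GT at W = (1/2, 4/5)
W = G + t·(T−G) with t = -53/10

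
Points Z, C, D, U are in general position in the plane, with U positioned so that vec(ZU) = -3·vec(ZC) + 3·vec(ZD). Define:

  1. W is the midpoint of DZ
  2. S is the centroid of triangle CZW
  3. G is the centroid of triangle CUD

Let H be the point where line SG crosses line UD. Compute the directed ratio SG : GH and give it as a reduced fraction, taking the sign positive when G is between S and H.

Work in coordinates with Z = (0, 0), C = (1, 0), D = (0, 1), U = (-3, 3).
1. W is the midpoint of DZ ⇒ W = (0, 1/2)
2. S is the centroid of triangle CZW ⇒ S = (1/3, 1/6)
3. G is the centroid of triangle CUD ⇒ G = (-2/3, 4/3)
line SG meets UD at H = (-8/9, 43/27)
G = S + t·(H−S) with t = 9/11, so SG:GH = 9/11:2/11

SG:GH = 9/2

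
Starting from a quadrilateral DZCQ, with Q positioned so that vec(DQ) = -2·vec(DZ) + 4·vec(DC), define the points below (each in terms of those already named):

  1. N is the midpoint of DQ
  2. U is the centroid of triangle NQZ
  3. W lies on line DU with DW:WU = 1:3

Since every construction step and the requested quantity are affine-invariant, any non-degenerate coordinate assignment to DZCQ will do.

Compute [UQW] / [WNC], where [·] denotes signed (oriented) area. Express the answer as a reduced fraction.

[UQW]:[WNC] = -3/2

Choose coordinates D = (0, 0), Z = (1, 0), C = (0, 1), Q = (-2, 4).
1. N is the midpoint of DQ ⇒ N = (-1, 2)
2. U is the centroid of triangle NQZ ⇒ U = (-2/3, 2)
3. W lies on line DU with DW:WU = 1:3 ⇒ W = (-1/6, 1/2)
2·[UQW] = 1, 2·[WNC] = -2/3
[UQW]:[WNC] = 1:-2/3 = -3/2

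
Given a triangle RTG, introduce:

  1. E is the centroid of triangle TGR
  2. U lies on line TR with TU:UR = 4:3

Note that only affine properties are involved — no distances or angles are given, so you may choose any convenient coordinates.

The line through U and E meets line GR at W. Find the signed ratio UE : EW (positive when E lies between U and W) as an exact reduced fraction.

UE:EW = 2/7

Assign R = (0, 0), T = (1, 0), G = (0, 1) — the answer is frame-independent, so this choice is without loss of generality.
1. E is the centroid of triangle TGR ⇒ E = (1/3, 1/3)
2. U lies on line TR with TU:UR = 4:3 ⇒ U = (3/7, 0)
line UE meets GR at W = (0, 3/2)
E = U + t·(W−U) with t = 2/9, so UE:EW = 2/9:7/9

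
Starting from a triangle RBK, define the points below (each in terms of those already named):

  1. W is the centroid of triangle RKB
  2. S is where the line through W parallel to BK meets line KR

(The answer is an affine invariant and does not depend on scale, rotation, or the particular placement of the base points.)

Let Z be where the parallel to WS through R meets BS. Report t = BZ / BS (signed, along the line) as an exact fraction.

Work in coordinates with R = (0, 0), B = (1, 0), K = (0, 1).
1. W is the centroid of triangle RKB ⇒ W = (1/3, 1/3)
2. S is where the line through W parallel to BK meets line KR ⇒ S = (0, 2/3)
through R parallel to WS: direction (-1/3, 1/3); meets BS at Z = (-2, 2)
Z = B + t·(S−B) with t = 3

t = 3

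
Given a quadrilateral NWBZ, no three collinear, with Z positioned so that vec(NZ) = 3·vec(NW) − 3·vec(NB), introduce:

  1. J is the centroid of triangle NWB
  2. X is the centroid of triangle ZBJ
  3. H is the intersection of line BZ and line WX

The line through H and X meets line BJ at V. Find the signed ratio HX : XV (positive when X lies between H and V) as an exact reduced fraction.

Set N = (0, 0), W = (1, 0), B = (0, 1), Z = (3, -3); any affine frame gives the same invariant.
1. J is the centroid of triangle NWB ⇒ J = (1/3, 1/3)
2. X is the centroid of triangle ZBJ ⇒ X = (10/9, -5/9)
3. H is the intersection of line BZ and line WX ⇒ H = (12/11, -5/11)
line HX meets BJ at V = (4/3, -5/3)
X = H + t·(V−H) with t = 1/12, so HX:XV = 1/12:11/12

HX:XV = 1/11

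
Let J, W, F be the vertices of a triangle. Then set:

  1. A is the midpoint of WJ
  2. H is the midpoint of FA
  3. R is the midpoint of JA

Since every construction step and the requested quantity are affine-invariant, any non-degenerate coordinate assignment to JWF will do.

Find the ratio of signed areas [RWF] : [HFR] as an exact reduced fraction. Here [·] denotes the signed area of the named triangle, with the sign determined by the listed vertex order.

Assign J = (0, 0), W = (1, 0), F = (0, 1) — the answer is frame-independent, so this choice is without loss of generality.
1. A is the midpoint of WJ ⇒ A = (1/2, 0)
2. H is the midpoint of FA ⇒ H = (1/4, 1/2)
3. R is the midpoint of JA ⇒ R = (1/4, 0)
2·[RWF] = 3/4, 2·[HFR] = 1/8
[RWF]:[HFR] = 3/4:1/8 = 6

[RWF]:[HFR] = 6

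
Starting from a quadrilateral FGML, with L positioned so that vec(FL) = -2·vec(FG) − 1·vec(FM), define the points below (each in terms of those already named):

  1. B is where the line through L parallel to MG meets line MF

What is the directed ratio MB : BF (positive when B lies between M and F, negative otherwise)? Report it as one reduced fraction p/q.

Set F = (0, 0), G = (1, 0), M = (0, 1), L = (-2, -1); any affine frame gives the same invariant.
1. B is where the line through L parallel to MG meets line MF ⇒ B = (0, -3)
B = M + t·(F−M) with t = 4, so MB:BF = t:(1−t) = 4:-3

MB:BF = -4/3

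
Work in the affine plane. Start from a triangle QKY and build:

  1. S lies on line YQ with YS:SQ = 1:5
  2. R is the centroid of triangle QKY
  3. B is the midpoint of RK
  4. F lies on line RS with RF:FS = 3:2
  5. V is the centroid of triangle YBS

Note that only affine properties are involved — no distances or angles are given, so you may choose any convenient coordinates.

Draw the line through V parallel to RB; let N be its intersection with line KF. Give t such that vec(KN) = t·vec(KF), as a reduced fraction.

Choose coordinates Q = (0, 0), K = (1, 0), Y = (0, 1).
1. S lies on line YQ with YS:SQ = 1:5 ⇒ S = (0, 5/6)
2. R is the centroid of triangle QKY ⇒ R = (1/3, 1/3)
3. B is the midpoint of RK ⇒ B = (2/3, 1/6)
4. F lies on line RS with RF:FS = 3:2 ⇒ F = (2/15, 19/30)
5. V is the centroid of triangle YBS ⇒ V = (2/9, 2/3)
through V parallel to RB: direction (1/3, -1/6); meets KF at N = (-11/54, 95/108)
N = K + t·(F−K) with t = 25/18

t = 25/18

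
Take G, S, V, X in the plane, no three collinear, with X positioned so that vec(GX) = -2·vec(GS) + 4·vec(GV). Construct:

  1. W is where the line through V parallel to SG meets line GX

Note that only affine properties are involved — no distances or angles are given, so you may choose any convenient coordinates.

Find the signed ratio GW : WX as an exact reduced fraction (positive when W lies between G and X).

GW:WX = 1/3

Set G = (0, 0), S = (1, 0), V = (0, 1), X = (-2, 4); any affine frame gives the same invariant.
1. W is where the line through V parallel to SG meets line GX ⇒ W = (-1/2, 1)
W = G + t·(X−G) with t = 1/4, so GW:WX = t:(1−t) = 1/4:3/4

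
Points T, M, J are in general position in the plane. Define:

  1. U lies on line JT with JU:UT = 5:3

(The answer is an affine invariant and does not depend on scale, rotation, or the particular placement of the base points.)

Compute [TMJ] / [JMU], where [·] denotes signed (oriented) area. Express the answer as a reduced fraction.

Work in coordinates with T = (0, 0), M = (1, 0), J = (0, 1).
1. U lies on line JT with JU:UT = 5:3 ⇒ U = (0, 3/8)
2·[TMJ] = 1, 2·[JMU] = -5/8
[TMJ]:[JMU] = 1:-5/8 = -8/5

[TMJ]:[JMU] = -8/5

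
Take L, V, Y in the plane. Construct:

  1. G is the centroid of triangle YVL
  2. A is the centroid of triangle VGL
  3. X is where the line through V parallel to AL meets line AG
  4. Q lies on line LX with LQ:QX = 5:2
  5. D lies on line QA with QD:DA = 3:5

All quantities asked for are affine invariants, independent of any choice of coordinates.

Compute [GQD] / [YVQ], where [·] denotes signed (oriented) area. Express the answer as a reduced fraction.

Set L = (0, 0), V = (1, 0), Y = (0, 1); any affine frame gives the same invariant.
1. G is the centroid of triangle YVL ⇒ G = (1/3, 1/3)
2. A is the centroid of triangle VGL ⇒ A = (4/9, 1/9)
3. X is where the line through V parallel to AL meets line AG ⇒ X = (5/9, -1/9)
4. Q lies on line LX with LQ:QX = 5:2 ⇒ Q = (25/63, -5/63)
5. D lies on line QA with QD:DA = 3:5 ⇒ D = (209/504, -1/126)
2·[GQD] = 1/84, 2·[YVQ] = -43/63
[GQD]:[YVQ] = 1/84:-43/63 = -3/172

[GQD]:[YVQ] = -3/172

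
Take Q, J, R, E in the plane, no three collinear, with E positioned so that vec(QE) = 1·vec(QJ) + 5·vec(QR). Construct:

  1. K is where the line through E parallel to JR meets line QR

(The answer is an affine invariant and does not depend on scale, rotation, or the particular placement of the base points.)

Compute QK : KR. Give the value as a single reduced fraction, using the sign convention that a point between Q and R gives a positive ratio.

Work in coordinates with Q = (0, 0), J = (1, 0), R = (0, 1), E = (1, 5).
1. K is where the line through E parallel to JR meets line QR ⇒ K = (0, 6)
K = Q + t·(R−Q) with t = 6, so QK:KR = t:(1−t) = 6:-5

QK:KR = -6/5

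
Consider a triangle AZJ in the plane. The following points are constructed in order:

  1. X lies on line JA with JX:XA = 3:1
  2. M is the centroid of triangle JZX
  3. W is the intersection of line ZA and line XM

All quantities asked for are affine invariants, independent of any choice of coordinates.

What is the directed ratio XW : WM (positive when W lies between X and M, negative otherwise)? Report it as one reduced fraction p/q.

XW:WM = -3/5

Assign A = (0, 0), Z = (1, 0), J = (0, 1) — the answer is frame-independent, so this choice is without loss of generality.
1. X lies on line JA with JX:XA = 3:1 ⇒ X = (0, 1/4)
2. M is the centroid of triangle JZX ⇒ M = (1/3, 5/12)
3. W is the intersection of line ZA and line XM ⇒ W = (-1/2, 0)
W = X + t·(M−X) with t = -3/2, so XW:WM = t:(1−t) = -3/2:5/2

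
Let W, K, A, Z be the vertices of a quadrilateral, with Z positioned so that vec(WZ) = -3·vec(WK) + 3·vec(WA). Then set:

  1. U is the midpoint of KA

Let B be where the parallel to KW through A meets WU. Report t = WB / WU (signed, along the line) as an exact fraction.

Work in coordinates with W = (0, 0), K = (1, 0), A = (0, 1), Z = (-3, 3).
1. U is the midpoint of KA ⇒ U = (1/2, 1/2)
through A parallel to KW: direction (-1, 0); meets WU at B = (1, 1)
B = W + t·(U−W) with t = 2

t = 2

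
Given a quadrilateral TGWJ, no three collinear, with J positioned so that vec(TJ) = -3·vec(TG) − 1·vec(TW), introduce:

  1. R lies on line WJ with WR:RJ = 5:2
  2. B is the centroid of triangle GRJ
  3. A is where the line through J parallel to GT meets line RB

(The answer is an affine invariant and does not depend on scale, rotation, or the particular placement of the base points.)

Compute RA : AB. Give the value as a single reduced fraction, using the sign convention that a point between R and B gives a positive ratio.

RA:AB = -12/11

Work in coordinates with T = (0, 0), G = (1, 0), W = (0, 1), J = (-3, -1).
1. R lies on line WJ with WR:RJ = 5:2 ⇒ R = (-15/7, -3/7)
2. B is the centroid of triangle GRJ ⇒ B = (-29/21, -10/21)
3. A is where the line through J parallel to GT meets line RB ⇒ A = (7, -1)
A = R + t·(B−R) with t = 12, so RA:AB = t:(1−t) = 12:-11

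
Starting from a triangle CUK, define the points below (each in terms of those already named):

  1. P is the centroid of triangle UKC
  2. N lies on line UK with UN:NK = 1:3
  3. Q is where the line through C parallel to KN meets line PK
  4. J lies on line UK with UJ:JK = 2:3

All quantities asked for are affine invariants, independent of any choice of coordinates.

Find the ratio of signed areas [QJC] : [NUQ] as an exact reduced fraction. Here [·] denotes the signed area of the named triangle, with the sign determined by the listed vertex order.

Set C = (0, 0), U = (1, 0), K = (0, 1); any affine frame gives the same invariant.
1. P is the centroid of triangle UKC ⇒ P = (1/3, 1/3)
2. N lies on line UK with UN:NK = 1:3 ⇒ N = (3/4, 1/4)
3. Q is where the line through C parallel to KN meets line PK ⇒ Q = (1, -1)
4. J lies on line UK with UJ:JK = 2:3 ⇒ J = (3/5, 2/5)
2·[QJC] = 1, 2·[NUQ] = -1/4
[QJC]:[NUQ] = 1:-1/4 = -4

[QJC]:[NUQ] = -4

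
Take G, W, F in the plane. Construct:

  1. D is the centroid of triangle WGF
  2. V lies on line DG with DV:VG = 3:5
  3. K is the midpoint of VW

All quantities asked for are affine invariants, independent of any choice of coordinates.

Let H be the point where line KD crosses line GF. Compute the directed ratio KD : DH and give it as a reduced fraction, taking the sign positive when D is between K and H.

Assign G = (0, 0), W = (1, 0), F = (0, 1) — the answer is frame-independent, so this choice is without loss of generality.
1. D is the centroid of triangle WGF ⇒ D = (1/3, 1/3)
2. V lies on line DG with DV:VG = 3:5 ⇒ V = (5/24, 5/24)
3. K is the midpoint of VW ⇒ K = (29/48, 5/48)
line KD meets GF at H = (0, 8/13)
D = K + t·(H−K) with t = 13/29, so KD:DH = 13/29:16/29

KD:DH = 13/16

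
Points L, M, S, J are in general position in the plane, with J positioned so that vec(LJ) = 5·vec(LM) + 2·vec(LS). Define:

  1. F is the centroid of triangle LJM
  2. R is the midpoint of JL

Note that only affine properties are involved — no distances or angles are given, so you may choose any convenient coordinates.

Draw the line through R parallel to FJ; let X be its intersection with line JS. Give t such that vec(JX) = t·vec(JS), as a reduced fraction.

t = 1/11

Work in coordinates with L = (0, 0), M = (1, 0), S = (0, 1), J = (5, 2).
1. F is the centroid of triangle LJM ⇒ F = (2, 2/3)
2. R is the midpoint of JL ⇒ R = (5/2, 1)
through R parallel to FJ: direction (3, 4/3); meets JS at X = (50/11, 21/11)
X = J + t·(S−J) with t = 1/11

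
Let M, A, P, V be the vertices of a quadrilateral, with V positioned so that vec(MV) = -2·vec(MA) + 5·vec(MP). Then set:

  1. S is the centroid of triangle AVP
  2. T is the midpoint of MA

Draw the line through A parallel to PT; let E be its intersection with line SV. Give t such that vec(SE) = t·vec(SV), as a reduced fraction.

Choose coordinates M = (0, 0), A = (1, 0), P = (0, 1), V = (-2, 5).
1. S is the centroid of triangle AVP ⇒ S = (-1/3, 2)
2. T is the midpoint of MA ⇒ T = (1/2, 0)
through A parallel to PT: direction (1/2, -1); meets SV at E = (3, -4)
E = S + t·(V−S) with t = -2

t = -2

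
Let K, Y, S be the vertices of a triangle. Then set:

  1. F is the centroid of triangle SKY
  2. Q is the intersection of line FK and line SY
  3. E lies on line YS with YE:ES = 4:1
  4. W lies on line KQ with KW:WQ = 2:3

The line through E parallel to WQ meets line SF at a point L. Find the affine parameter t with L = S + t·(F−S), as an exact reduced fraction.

t = 2/5

Assign K = (0, 0), Y = (1, 0), S = (0, 1) — the answer is frame-independent, so this choice is without loss of generality.
1. F is the centroid of triangle SKY ⇒ F = (1/3, 1/3)
2. Q is the intersection of line FK and line SY ⇒ Q = (1/2, 1/2)
3. E lies on line YS with YE:ES = 4:1 ⇒ E = (1/5, 4/5)
4. W lies on line KQ with KW:WQ = 2:3 ⇒ W = (1/5, 1/5)
through E parallel to WQ: direction (3/10, 3/10); meets SF at L = (2/15, 11/15)
L = S + t·(F−S) with t = 2/5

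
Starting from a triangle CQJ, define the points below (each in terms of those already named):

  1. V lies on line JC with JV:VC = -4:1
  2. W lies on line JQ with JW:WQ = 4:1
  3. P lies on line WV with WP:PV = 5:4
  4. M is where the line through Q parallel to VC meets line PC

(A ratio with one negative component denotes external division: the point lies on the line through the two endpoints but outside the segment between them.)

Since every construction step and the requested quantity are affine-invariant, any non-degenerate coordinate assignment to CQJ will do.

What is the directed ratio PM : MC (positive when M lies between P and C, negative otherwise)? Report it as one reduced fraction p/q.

Assign C = (0, 0), Q = (1, 0), J = (0, 1) — the answer is frame-independent, so this choice is without loss of generality.
1. V lies on line JC with JV:VC = -4:1 ⇒ V = (0, -1/3)
2. W lies on line JQ with JW:WQ = 4:1 ⇒ W = (4/5, 1/5)
3. P lies on line WV with WP:PV = 5:4 ⇒ P = (16/45, -13/135)
4. M is where the line through Q parallel to VC meets line PC ⇒ M = (1, -13/48)
M = P + t·(C−P) with t = -29/16, so PM:MC = t:(1−t) = -29/16:45/16

PM:MC = -29/45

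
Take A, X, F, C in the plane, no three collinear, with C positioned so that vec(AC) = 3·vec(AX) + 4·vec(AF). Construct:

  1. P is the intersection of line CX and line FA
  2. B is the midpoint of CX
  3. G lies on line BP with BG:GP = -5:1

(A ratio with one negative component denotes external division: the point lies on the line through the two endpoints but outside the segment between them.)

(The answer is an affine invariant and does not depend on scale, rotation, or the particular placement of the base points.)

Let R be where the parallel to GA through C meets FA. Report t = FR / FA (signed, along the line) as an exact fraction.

t = 15

Assign A = (0, 0), X = (1, 0), F = (0, 1), C = (3, 4) — the answer is frame-independent, so this choice is without loss of generality.
1. P is the intersection of line CX and line FA ⇒ P = (0, -2)
2. B is the midpoint of CX ⇒ B = (2, 2)
3. G lies on line BP with BG:GP = -5:1 ⇒ G = (-1/2, -3)
through C parallel to GA: direction (1/2, 3); meets FA at R = (0, -14)
R = F + t·(A−F) with t = 15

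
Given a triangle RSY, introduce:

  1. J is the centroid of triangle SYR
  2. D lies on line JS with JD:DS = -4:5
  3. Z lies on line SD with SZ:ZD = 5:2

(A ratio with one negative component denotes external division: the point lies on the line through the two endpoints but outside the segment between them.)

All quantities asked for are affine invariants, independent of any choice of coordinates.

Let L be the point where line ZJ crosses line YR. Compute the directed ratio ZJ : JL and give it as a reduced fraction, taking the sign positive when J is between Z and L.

Work in coordinates with R = (0, 0), S = (1, 0), Y = (0, 1).
1. J is the centroid of triangle SYR ⇒ J = (1/3, 1/3)
2. D lies on line JS with JD:DS = -4:5 ⇒ D = (-7/3, 5/3)
3. Z lies on line SD with SZ:ZD = 5:2 ⇒ Z = (-29/21, 25/21)
line ZJ meets YR at L = (0, 1/2)
J = Z + t·(L−Z) with t = 36/29, so ZJ:JL = 36/29:-7/29

ZJ:JL = -36/7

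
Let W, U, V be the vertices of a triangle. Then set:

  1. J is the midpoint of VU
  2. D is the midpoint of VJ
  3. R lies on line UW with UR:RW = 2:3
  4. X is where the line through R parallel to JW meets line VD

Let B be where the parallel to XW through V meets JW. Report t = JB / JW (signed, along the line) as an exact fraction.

Set W = (0, 0), U = (1, 0), V = (0, 1); any affine frame gives the same invariant.
1. J is the midpoint of VU ⇒ J = (1/2, 1/2)
2. D is the midpoint of VJ ⇒ D = (1/4, 3/4)
3. R lies on line UW with UR:RW = 2:3 ⇒ R = (3/5, 0)
4. X is where the line through R parallel to JW meets line VD ⇒ X = (4/5, 1/5)
through V parallel to XW: direction (-4/5, -1/5); meets JW at B = (4/3, 4/3)
B = J + t·(W−J) with t = -5/3

t = -5/3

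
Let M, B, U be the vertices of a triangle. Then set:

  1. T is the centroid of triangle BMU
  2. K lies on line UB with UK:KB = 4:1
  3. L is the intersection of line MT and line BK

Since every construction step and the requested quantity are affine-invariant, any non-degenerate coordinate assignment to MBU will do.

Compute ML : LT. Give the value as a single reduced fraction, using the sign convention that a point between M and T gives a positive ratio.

ML:LT = -3

Assign M = (0, 0), B = (1, 0), U = (0, 1) — the answer is frame-independent, so this choice is without loss of generality.
1. T is the centroid of triangle BMU ⇒ T = (1/3, 1/3)
2. K lies on line UB with UK:KB = 4:1 ⇒ K = (4/5, 1/5)
3. L is the intersection of line MT and line BK ⇒ L = (1/2, 1/2)
L = M + t·(T−M) with t = 3/2, so ML:LT = t:(1−t) = 3/2:-1/2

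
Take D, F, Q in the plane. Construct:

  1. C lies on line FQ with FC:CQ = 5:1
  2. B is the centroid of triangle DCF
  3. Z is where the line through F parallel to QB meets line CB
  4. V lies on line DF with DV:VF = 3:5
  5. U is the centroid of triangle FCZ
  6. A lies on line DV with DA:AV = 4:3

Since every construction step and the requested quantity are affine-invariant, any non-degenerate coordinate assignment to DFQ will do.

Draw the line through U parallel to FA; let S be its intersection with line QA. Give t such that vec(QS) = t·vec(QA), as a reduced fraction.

Set D = (0, 0), F = (1, 0), Q = (0, 1); any affine frame gives the same invariant.
1. C lies on line FQ with FC:CQ = 5:1 ⇒ C = (1/6, 5/6)
2. B is the centroid of triangle DCF ⇒ B = (7/18, 5/18)
3. Z is where the line through F parallel to QB meets line CB ⇒ Z = (-17/18, 65/18)
4. V lies on line DF with DV:VF = 3:5 ⇒ V = (3/8, 0)
5. U is the centroid of triangle FCZ ⇒ U = (2/27, 40/27)
6. A lies on line DV with DA:AV = 4:3 ⇒ A = (3/14, 0)
through U parallel to FA: direction (-11/14, 0); meets QA at S = (-13/126, 40/27)
S = Q + t·(A−Q) with t = -13/27

t = -13/27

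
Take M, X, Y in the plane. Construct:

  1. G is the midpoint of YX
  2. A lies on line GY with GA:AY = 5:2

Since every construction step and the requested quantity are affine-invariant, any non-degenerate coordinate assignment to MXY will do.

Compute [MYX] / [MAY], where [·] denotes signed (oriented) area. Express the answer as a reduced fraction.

[MYX]:[MAY] = -7

Work in coordinates with M = (0, 0), X = (1, 0), Y = (0, 1).
1. G is the midpoint of YX ⇒ G = (1/2, 1/2)
2. A lies on line GY with GA:AY = 5:2 ⇒ A = (1/7, 6/7)
2·[MYX] = -1, 2·[MAY] = 1/7
[MYX]:[MAY] = -1:1/7 = -7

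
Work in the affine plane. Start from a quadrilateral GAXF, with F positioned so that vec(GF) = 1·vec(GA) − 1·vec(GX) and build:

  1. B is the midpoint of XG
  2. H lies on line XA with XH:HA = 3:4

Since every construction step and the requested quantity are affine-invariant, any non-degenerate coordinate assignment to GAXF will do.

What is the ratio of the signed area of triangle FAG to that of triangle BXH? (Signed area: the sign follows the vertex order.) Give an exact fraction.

Assign G = (0, 0), A = (1, 0), X = (0, 1), F = (1, -1) — the answer is frame-independent, so this choice is without loss of generality.
1. B is the midpoint of XG ⇒ B = (0, 1/2)
2. H lies on line XA with XH:HA = 3:4 ⇒ H = (3/7, 4/7)
2·[FAG] = 1, 2·[BXH] = -3/14
[FAG]:[BXH] = 1:-3/14 = -14/3

[FAG]:[BXH] = -14/3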